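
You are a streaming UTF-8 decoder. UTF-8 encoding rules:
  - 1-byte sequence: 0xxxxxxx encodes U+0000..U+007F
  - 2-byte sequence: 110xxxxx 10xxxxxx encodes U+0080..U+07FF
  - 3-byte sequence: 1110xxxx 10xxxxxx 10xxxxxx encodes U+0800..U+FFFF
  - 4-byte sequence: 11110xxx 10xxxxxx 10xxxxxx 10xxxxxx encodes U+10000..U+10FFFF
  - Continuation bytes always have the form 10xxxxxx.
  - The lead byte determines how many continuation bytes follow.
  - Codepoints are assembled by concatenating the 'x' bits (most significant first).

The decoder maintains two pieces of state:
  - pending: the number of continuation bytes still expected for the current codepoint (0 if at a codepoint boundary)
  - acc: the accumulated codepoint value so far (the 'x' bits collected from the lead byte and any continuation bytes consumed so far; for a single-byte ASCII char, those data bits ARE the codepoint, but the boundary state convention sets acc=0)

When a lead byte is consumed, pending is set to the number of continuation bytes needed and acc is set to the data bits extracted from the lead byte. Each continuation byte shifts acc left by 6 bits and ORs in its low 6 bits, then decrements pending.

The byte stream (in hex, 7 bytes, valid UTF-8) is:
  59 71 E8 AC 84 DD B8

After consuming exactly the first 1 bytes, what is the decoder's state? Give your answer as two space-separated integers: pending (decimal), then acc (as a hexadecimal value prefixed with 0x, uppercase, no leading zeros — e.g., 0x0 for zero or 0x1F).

Answer: 0 0x0

Derivation:
Byte[0]=59: 1-byte. pending=0, acc=0x0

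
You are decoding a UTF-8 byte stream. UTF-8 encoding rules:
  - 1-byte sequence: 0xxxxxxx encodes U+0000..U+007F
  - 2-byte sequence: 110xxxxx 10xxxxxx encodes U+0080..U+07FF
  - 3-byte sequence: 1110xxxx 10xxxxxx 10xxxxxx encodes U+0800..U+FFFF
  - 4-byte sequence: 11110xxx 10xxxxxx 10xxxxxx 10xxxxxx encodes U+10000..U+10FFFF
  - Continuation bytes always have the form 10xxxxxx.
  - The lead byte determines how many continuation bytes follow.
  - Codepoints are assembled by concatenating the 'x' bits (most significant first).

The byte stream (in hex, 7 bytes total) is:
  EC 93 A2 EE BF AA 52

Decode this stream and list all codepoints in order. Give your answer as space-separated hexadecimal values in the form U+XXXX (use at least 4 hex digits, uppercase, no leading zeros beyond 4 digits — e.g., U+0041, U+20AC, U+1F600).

Answer: U+C4E2 U+EFEA U+0052

Derivation:
Byte[0]=EC: 3-byte lead, need 2 cont bytes. acc=0xC
Byte[1]=93: continuation. acc=(acc<<6)|0x13=0x313
Byte[2]=A2: continuation. acc=(acc<<6)|0x22=0xC4E2
Completed: cp=U+C4E2 (starts at byte 0)
Byte[3]=EE: 3-byte lead, need 2 cont bytes. acc=0xE
Byte[4]=BF: continuation. acc=(acc<<6)|0x3F=0x3BF
Byte[5]=AA: continuation. acc=(acc<<6)|0x2A=0xEFEA
Completed: cp=U+EFEA (starts at byte 3)
Byte[6]=52: 1-byte ASCII. cp=U+0052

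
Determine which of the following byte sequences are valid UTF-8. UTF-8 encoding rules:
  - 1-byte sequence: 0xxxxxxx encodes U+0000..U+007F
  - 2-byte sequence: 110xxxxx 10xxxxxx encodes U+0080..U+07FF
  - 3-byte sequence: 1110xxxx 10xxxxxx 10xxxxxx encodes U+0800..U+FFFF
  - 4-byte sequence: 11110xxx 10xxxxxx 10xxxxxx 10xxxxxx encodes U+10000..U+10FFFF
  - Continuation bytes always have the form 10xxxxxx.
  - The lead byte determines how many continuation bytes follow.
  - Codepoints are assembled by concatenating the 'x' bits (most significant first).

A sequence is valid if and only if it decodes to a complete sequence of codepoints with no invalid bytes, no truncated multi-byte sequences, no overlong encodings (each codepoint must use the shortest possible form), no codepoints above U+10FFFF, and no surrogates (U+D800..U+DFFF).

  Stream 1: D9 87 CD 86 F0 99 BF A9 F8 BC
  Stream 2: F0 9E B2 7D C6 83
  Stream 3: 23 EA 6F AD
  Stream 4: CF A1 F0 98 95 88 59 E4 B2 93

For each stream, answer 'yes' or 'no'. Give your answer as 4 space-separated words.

Answer: no no no yes

Derivation:
Stream 1: error at byte offset 8. INVALID
Stream 2: error at byte offset 3. INVALID
Stream 3: error at byte offset 2. INVALID
Stream 4: decodes cleanly. VALID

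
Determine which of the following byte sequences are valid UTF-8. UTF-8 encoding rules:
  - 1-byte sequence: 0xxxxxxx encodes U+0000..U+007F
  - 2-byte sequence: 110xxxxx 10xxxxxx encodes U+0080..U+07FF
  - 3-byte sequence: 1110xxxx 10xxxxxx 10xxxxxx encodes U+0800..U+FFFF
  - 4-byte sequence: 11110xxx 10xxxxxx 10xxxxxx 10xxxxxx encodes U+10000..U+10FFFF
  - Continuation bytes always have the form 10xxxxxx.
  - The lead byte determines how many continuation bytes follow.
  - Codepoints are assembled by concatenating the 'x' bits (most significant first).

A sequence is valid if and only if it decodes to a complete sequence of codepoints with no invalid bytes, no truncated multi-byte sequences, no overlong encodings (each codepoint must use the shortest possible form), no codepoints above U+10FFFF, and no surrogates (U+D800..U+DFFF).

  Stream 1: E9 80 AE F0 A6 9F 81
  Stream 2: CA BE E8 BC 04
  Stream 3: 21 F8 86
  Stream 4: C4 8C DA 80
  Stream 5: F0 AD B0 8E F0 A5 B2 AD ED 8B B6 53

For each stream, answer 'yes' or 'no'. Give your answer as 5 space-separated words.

Answer: yes no no yes yes

Derivation:
Stream 1: decodes cleanly. VALID
Stream 2: error at byte offset 4. INVALID
Stream 3: error at byte offset 1. INVALID
Stream 4: decodes cleanly. VALID
Stream 5: decodes cleanly. VALID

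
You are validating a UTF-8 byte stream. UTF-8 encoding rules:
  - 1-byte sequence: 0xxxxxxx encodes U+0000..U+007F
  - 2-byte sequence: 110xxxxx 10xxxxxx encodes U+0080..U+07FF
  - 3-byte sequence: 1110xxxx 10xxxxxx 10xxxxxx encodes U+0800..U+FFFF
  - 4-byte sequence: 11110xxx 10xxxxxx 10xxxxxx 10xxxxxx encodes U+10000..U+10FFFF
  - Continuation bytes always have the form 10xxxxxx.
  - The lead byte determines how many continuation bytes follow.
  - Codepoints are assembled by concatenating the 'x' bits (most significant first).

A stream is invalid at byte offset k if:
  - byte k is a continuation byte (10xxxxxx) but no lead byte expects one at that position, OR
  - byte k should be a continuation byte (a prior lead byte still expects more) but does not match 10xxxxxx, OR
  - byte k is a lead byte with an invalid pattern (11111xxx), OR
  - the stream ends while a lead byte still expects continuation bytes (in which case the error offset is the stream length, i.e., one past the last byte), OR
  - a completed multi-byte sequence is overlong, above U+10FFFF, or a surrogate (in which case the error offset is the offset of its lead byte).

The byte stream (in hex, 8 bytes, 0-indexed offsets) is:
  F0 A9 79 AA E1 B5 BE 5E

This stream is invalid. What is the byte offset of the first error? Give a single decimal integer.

Byte[0]=F0: 4-byte lead, need 3 cont bytes. acc=0x0
Byte[1]=A9: continuation. acc=(acc<<6)|0x29=0x29
Byte[2]=79: expected 10xxxxxx continuation. INVALID

Answer: 2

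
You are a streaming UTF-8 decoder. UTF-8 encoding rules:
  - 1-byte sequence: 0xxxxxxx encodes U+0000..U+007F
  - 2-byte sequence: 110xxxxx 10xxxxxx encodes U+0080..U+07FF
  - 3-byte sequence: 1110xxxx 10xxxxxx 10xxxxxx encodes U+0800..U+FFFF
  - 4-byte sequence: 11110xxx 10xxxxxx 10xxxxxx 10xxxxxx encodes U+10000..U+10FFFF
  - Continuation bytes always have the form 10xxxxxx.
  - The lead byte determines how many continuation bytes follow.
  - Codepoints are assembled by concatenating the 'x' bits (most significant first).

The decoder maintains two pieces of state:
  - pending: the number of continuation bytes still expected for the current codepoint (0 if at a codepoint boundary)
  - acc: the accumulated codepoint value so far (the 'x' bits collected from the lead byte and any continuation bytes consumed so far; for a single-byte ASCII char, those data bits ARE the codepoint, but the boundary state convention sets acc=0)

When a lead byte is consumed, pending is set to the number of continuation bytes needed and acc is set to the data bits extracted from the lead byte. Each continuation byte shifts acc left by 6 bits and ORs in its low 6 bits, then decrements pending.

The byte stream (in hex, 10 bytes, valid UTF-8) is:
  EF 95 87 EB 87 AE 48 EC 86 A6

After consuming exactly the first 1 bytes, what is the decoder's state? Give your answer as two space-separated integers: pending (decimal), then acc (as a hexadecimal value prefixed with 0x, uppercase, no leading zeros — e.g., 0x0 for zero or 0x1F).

Byte[0]=EF: 3-byte lead. pending=2, acc=0xF

Answer: 2 0xF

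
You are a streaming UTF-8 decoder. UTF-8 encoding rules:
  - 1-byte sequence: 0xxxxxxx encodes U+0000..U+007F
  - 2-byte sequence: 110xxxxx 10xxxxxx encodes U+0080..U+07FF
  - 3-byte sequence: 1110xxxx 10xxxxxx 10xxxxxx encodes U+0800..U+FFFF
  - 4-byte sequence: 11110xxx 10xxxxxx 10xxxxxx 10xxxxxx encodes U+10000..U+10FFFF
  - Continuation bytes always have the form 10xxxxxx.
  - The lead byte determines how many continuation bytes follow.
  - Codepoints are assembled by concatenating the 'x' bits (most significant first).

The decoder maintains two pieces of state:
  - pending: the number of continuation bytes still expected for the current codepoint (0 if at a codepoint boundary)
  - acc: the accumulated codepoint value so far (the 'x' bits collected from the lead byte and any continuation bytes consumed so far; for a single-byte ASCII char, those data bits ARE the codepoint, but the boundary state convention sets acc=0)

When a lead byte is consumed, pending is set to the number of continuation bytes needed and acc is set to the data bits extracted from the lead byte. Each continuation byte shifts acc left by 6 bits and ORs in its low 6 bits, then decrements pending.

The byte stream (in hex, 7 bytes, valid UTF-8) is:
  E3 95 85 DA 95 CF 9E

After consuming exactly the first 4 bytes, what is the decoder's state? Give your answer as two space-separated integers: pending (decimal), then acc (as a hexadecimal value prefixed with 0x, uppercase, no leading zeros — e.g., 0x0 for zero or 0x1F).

Answer: 1 0x1A

Derivation:
Byte[0]=E3: 3-byte lead. pending=2, acc=0x3
Byte[1]=95: continuation. acc=(acc<<6)|0x15=0xD5, pending=1
Byte[2]=85: continuation. acc=(acc<<6)|0x05=0x3545, pending=0
Byte[3]=DA: 2-byte lead. pending=1, acc=0x1A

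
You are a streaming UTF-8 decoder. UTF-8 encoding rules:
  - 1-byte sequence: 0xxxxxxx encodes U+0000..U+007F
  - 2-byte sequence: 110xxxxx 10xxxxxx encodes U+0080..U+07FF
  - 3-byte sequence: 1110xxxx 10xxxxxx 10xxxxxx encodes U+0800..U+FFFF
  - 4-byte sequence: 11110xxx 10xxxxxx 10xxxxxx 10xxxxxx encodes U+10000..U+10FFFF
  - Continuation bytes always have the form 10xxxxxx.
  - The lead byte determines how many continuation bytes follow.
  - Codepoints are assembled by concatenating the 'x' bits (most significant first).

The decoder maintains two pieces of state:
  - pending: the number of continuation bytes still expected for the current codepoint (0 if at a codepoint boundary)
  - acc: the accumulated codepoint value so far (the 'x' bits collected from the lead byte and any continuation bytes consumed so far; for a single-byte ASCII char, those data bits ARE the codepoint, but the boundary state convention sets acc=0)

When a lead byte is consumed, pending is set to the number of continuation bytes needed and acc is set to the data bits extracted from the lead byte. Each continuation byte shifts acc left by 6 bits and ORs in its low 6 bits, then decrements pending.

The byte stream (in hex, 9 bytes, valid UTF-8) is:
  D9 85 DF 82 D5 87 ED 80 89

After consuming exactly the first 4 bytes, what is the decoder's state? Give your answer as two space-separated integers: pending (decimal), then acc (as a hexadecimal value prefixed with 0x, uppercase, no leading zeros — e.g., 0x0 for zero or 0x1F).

Byte[0]=D9: 2-byte lead. pending=1, acc=0x19
Byte[1]=85: continuation. acc=(acc<<6)|0x05=0x645, pending=0
Byte[2]=DF: 2-byte lead. pending=1, acc=0x1F
Byte[3]=82: continuation. acc=(acc<<6)|0x02=0x7C2, pending=0

Answer: 0 0x7C2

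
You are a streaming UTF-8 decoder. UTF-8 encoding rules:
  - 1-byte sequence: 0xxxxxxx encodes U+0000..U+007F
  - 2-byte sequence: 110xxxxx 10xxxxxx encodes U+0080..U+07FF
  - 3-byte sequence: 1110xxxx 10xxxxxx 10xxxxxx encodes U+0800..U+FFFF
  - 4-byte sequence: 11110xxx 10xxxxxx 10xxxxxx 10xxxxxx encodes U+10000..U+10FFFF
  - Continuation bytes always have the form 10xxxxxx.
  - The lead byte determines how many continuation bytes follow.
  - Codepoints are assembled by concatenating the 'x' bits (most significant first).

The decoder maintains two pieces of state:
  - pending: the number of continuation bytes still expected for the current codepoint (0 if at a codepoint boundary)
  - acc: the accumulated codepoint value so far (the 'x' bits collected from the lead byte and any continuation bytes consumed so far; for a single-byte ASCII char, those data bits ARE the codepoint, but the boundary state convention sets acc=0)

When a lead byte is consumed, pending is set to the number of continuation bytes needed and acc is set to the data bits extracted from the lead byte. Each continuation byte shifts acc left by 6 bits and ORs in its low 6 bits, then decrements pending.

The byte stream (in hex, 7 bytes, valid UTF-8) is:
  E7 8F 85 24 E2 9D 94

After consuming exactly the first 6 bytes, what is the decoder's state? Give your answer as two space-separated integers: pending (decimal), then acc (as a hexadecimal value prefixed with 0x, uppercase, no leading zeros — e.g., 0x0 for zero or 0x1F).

Answer: 1 0x9D

Derivation:
Byte[0]=E7: 3-byte lead. pending=2, acc=0x7
Byte[1]=8F: continuation. acc=(acc<<6)|0x0F=0x1CF, pending=1
Byte[2]=85: continuation. acc=(acc<<6)|0x05=0x73C5, pending=0
Byte[3]=24: 1-byte. pending=0, acc=0x0
Byte[4]=E2: 3-byte lead. pending=2, acc=0x2
Byte[5]=9D: continuation. acc=(acc<<6)|0x1D=0x9D, pending=1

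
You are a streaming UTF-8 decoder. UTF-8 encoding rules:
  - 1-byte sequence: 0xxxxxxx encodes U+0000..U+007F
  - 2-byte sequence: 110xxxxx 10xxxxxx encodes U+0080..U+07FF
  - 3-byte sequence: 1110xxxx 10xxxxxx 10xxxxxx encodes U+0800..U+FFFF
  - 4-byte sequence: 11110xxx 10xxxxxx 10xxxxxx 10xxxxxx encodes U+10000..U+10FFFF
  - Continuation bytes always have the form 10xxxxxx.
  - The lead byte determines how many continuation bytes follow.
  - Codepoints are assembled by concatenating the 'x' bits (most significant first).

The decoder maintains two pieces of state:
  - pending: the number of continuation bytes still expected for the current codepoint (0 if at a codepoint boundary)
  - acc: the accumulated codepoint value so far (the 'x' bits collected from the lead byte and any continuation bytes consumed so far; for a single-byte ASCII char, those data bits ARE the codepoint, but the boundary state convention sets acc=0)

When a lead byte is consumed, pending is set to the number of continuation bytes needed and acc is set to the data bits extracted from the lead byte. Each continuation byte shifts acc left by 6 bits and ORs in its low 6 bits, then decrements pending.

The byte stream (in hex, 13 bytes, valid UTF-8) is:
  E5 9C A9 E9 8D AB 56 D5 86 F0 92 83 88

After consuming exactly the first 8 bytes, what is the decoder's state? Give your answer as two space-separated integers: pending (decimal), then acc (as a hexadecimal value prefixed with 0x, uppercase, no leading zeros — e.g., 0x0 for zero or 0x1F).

Byte[0]=E5: 3-byte lead. pending=2, acc=0x5
Byte[1]=9C: continuation. acc=(acc<<6)|0x1C=0x15C, pending=1
Byte[2]=A9: continuation. acc=(acc<<6)|0x29=0x5729, pending=0
Byte[3]=E9: 3-byte lead. pending=2, acc=0x9
Byte[4]=8D: continuation. acc=(acc<<6)|0x0D=0x24D, pending=1
Byte[5]=AB: continuation. acc=(acc<<6)|0x2B=0x936B, pending=0
Byte[6]=56: 1-byte. pending=0, acc=0x0
Byte[7]=D5: 2-byte lead. pending=1, acc=0x15

Answer: 1 0x15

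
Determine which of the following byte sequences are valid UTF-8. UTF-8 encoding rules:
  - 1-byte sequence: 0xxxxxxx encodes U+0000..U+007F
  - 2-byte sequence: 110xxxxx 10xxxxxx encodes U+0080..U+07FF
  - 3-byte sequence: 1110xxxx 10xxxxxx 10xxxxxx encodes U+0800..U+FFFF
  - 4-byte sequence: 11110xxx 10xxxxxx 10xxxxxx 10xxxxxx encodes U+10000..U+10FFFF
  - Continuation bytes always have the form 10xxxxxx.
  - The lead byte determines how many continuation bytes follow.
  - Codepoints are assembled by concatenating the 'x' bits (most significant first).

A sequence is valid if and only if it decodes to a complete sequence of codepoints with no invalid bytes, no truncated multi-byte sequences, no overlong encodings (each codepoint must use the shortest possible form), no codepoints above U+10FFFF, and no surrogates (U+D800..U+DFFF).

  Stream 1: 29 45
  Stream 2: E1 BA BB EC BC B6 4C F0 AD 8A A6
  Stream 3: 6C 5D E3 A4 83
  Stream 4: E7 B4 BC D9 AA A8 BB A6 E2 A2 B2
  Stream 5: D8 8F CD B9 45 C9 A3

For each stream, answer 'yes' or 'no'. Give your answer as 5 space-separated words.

Stream 1: decodes cleanly. VALID
Stream 2: decodes cleanly. VALID
Stream 3: decodes cleanly. VALID
Stream 4: error at byte offset 5. INVALID
Stream 5: decodes cleanly. VALID

Answer: yes yes yes no yes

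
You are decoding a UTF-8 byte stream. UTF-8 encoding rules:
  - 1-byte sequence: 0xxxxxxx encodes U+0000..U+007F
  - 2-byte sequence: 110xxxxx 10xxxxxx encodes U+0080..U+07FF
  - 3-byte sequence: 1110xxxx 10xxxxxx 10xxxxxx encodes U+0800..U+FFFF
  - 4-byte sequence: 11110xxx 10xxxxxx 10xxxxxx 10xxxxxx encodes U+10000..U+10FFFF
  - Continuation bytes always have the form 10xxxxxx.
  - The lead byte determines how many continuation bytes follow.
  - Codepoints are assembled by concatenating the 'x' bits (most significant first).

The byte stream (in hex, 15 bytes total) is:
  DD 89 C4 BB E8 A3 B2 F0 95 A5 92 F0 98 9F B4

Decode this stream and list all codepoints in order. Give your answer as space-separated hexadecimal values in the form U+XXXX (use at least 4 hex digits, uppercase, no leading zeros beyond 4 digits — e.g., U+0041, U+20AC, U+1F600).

Answer: U+0749 U+013B U+88F2 U+15952 U+187F4

Derivation:
Byte[0]=DD: 2-byte lead, need 1 cont bytes. acc=0x1D
Byte[1]=89: continuation. acc=(acc<<6)|0x09=0x749
Completed: cp=U+0749 (starts at byte 0)
Byte[2]=C4: 2-byte lead, need 1 cont bytes. acc=0x4
Byte[3]=BB: continuation. acc=(acc<<6)|0x3B=0x13B
Completed: cp=U+013B (starts at byte 2)
Byte[4]=E8: 3-byte lead, need 2 cont bytes. acc=0x8
Byte[5]=A3: continuation. acc=(acc<<6)|0x23=0x223
Byte[6]=B2: continuation. acc=(acc<<6)|0x32=0x88F2
Completed: cp=U+88F2 (starts at byte 4)
Byte[7]=F0: 4-byte lead, need 3 cont bytes. acc=0x0
Byte[8]=95: continuation. acc=(acc<<6)|0x15=0x15
Byte[9]=A5: continuation. acc=(acc<<6)|0x25=0x565
Byte[10]=92: continuation. acc=(acc<<6)|0x12=0x15952
Completed: cp=U+15952 (starts at byte 7)
Byte[11]=F0: 4-byte lead, need 3 cont bytes. acc=0x0
Byte[12]=98: continuation. acc=(acc<<6)|0x18=0x18
Byte[13]=9F: continuation. acc=(acc<<6)|0x1F=0x61F
Byte[14]=B4: continuation. acc=(acc<<6)|0x34=0x187F4
Completed: cp=U+187F4 (starts at byte 11)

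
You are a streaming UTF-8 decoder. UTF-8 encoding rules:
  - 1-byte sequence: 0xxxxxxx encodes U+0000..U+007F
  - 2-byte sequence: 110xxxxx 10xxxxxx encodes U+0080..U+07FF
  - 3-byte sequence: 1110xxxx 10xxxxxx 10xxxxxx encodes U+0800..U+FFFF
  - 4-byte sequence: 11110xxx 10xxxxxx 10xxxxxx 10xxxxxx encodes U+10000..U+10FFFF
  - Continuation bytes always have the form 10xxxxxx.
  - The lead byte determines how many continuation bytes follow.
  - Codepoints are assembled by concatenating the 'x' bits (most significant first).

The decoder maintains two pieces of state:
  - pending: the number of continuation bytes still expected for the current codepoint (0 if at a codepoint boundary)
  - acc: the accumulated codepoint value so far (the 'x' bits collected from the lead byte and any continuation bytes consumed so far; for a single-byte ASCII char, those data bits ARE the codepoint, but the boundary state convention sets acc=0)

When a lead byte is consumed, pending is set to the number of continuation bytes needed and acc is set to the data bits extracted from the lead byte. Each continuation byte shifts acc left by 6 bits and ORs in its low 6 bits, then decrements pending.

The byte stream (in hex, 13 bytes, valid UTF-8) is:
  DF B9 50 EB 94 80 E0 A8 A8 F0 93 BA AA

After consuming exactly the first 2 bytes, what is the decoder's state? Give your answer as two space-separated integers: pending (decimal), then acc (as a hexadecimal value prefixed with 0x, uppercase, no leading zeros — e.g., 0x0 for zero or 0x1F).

Answer: 0 0x7F9

Derivation:
Byte[0]=DF: 2-byte lead. pending=1, acc=0x1F
Byte[1]=B9: continuation. acc=(acc<<6)|0x39=0x7F9, pending=0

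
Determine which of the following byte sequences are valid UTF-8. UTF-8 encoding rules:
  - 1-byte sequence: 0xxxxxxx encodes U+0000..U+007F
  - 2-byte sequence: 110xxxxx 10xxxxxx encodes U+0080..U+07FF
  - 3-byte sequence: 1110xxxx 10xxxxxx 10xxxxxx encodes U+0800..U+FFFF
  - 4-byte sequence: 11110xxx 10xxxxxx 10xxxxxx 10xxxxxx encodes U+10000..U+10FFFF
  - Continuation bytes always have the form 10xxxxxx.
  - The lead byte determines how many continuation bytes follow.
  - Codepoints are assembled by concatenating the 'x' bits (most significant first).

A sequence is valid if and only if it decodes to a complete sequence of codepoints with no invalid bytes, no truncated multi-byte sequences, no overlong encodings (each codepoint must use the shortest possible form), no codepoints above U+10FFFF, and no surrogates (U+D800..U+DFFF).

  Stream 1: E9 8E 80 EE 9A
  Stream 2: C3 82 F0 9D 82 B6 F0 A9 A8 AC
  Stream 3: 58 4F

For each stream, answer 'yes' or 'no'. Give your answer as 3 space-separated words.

Stream 1: error at byte offset 5. INVALID
Stream 2: decodes cleanly. VALID
Stream 3: decodes cleanly. VALID

Answer: no yes yes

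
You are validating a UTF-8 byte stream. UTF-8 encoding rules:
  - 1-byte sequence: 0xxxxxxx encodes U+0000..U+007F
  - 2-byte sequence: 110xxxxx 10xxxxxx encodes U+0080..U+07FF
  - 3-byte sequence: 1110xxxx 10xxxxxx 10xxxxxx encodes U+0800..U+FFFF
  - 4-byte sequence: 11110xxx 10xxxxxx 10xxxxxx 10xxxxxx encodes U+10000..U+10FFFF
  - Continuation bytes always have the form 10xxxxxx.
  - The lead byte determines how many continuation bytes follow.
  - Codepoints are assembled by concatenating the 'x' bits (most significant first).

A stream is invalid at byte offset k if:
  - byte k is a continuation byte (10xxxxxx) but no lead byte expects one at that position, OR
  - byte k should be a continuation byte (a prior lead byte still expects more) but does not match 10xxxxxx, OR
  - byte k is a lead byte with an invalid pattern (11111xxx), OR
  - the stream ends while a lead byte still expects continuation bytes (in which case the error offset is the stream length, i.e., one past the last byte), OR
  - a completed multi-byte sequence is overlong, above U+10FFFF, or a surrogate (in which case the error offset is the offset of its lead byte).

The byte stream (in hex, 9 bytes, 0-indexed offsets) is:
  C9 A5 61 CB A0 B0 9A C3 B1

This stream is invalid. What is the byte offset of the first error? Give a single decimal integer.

Byte[0]=C9: 2-byte lead, need 1 cont bytes. acc=0x9
Byte[1]=A5: continuation. acc=(acc<<6)|0x25=0x265
Completed: cp=U+0265 (starts at byte 0)
Byte[2]=61: 1-byte ASCII. cp=U+0061
Byte[3]=CB: 2-byte lead, need 1 cont bytes. acc=0xB
Byte[4]=A0: continuation. acc=(acc<<6)|0x20=0x2E0
Completed: cp=U+02E0 (starts at byte 3)
Byte[5]=B0: INVALID lead byte (not 0xxx/110x/1110/11110)

Answer: 5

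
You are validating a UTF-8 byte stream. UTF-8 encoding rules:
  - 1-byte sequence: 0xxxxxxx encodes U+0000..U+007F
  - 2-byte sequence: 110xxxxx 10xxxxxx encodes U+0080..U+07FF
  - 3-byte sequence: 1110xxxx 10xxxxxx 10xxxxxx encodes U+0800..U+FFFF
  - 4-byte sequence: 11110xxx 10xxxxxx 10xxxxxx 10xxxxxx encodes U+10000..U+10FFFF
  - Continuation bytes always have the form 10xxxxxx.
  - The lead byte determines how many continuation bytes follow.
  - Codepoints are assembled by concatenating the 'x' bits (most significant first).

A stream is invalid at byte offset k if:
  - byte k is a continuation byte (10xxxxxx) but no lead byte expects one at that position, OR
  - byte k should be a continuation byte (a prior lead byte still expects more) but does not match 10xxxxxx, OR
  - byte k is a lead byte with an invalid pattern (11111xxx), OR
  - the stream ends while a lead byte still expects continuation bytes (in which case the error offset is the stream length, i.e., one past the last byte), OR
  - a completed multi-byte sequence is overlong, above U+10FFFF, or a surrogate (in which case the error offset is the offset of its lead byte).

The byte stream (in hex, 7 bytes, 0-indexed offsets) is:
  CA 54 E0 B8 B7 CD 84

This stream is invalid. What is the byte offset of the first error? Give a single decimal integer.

Answer: 1

Derivation:
Byte[0]=CA: 2-byte lead, need 1 cont bytes. acc=0xA
Byte[1]=54: expected 10xxxxxx continuation. INVALID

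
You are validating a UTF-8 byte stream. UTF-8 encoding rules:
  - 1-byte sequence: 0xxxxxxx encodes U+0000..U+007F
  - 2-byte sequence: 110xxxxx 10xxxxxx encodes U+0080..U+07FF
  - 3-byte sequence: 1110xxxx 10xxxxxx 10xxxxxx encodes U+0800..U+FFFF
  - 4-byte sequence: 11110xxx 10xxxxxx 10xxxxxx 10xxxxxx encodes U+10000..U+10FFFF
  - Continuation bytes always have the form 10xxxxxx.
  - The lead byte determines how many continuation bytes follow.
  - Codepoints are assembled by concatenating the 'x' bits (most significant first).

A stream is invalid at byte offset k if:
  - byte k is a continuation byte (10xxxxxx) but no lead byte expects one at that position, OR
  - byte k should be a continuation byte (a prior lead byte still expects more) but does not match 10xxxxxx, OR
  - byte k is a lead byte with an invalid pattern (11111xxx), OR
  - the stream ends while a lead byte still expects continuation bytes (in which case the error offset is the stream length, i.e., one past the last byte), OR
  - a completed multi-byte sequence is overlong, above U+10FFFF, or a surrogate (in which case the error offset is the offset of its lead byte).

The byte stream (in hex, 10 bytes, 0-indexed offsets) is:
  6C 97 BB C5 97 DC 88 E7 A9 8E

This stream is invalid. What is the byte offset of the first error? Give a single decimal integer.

Answer: 1

Derivation:
Byte[0]=6C: 1-byte ASCII. cp=U+006C
Byte[1]=97: INVALID lead byte (not 0xxx/110x/1110/11110)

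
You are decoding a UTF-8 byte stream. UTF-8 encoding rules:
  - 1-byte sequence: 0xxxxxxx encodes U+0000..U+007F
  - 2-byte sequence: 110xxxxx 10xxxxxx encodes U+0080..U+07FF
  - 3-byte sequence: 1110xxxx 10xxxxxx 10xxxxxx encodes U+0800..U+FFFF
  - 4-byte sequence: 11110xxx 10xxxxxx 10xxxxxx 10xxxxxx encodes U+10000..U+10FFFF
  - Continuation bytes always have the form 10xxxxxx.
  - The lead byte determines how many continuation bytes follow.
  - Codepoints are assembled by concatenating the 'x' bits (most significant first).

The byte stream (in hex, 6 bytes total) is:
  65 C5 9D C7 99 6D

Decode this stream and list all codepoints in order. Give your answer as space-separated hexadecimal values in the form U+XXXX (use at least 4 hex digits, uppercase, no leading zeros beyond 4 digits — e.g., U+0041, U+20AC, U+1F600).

Byte[0]=65: 1-byte ASCII. cp=U+0065
Byte[1]=C5: 2-byte lead, need 1 cont bytes. acc=0x5
Byte[2]=9D: continuation. acc=(acc<<6)|0x1D=0x15D
Completed: cp=U+015D (starts at byte 1)
Byte[3]=C7: 2-byte lead, need 1 cont bytes. acc=0x7
Byte[4]=99: continuation. acc=(acc<<6)|0x19=0x1D9
Completed: cp=U+01D9 (starts at byte 3)
Byte[5]=6D: 1-byte ASCII. cp=U+006D

Answer: U+0065 U+015D U+01D9 U+006D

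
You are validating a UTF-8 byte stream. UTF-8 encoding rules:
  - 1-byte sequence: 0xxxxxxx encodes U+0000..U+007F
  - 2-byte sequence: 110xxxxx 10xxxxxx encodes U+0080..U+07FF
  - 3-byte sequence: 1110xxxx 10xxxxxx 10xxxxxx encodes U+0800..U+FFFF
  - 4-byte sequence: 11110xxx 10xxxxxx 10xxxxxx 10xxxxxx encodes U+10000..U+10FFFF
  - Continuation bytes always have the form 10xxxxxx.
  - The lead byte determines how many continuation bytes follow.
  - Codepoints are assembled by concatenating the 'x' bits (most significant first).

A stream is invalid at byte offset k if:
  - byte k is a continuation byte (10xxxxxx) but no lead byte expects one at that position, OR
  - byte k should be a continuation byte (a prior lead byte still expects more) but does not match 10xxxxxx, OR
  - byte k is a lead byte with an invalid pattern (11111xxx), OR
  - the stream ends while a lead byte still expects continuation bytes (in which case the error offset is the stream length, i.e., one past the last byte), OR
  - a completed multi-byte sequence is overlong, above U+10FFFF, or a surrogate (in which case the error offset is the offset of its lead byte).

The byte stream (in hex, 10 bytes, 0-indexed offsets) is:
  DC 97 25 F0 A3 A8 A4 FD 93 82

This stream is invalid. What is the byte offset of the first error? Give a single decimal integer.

Byte[0]=DC: 2-byte lead, need 1 cont bytes. acc=0x1C
Byte[1]=97: continuation. acc=(acc<<6)|0x17=0x717
Completed: cp=U+0717 (starts at byte 0)
Byte[2]=25: 1-byte ASCII. cp=U+0025
Byte[3]=F0: 4-byte lead, need 3 cont bytes. acc=0x0
Byte[4]=A3: continuation. acc=(acc<<6)|0x23=0x23
Byte[5]=A8: continuation. acc=(acc<<6)|0x28=0x8E8
Byte[6]=A4: continuation. acc=(acc<<6)|0x24=0x23A24
Completed: cp=U+23A24 (starts at byte 3)
Byte[7]=FD: INVALID lead byte (not 0xxx/110x/1110/11110)

Answer: 7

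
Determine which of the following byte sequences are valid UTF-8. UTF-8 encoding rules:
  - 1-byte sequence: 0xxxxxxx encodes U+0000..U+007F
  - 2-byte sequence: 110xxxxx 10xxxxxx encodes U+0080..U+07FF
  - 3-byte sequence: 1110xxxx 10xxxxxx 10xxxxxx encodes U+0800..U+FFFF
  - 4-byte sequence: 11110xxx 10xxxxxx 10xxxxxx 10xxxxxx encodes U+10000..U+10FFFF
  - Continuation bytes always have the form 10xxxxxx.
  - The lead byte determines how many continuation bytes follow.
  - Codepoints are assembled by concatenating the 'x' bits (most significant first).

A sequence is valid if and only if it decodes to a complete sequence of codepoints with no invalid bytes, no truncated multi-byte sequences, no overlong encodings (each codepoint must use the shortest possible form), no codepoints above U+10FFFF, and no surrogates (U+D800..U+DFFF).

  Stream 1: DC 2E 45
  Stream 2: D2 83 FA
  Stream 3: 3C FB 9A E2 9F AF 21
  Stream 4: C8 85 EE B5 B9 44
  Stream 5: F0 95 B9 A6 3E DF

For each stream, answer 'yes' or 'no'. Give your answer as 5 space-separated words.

Answer: no no no yes no

Derivation:
Stream 1: error at byte offset 1. INVALID
Stream 2: error at byte offset 2. INVALID
Stream 3: error at byte offset 1. INVALID
Stream 4: decodes cleanly. VALID
Stream 5: error at byte offset 6. INVALID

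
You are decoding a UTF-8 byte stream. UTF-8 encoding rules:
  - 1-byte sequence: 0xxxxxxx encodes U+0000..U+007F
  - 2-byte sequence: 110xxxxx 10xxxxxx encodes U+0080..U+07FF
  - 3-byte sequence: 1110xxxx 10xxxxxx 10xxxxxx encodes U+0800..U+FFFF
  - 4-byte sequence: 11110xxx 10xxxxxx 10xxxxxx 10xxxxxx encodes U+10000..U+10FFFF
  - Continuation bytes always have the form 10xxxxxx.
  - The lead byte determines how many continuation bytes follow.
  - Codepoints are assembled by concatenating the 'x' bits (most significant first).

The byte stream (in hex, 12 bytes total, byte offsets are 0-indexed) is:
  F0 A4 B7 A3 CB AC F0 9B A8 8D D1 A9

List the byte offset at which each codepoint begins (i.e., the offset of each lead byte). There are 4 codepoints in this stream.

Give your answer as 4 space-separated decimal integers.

Byte[0]=F0: 4-byte lead, need 3 cont bytes. acc=0x0
Byte[1]=A4: continuation. acc=(acc<<6)|0x24=0x24
Byte[2]=B7: continuation. acc=(acc<<6)|0x37=0x937
Byte[3]=A3: continuation. acc=(acc<<6)|0x23=0x24DE3
Completed: cp=U+24DE3 (starts at byte 0)
Byte[4]=CB: 2-byte lead, need 1 cont bytes. acc=0xB
Byte[5]=AC: continuation. acc=(acc<<6)|0x2C=0x2EC
Completed: cp=U+02EC (starts at byte 4)
Byte[6]=F0: 4-byte lead, need 3 cont bytes. acc=0x0
Byte[7]=9B: continuation. acc=(acc<<6)|0x1B=0x1B
Byte[8]=A8: continuation. acc=(acc<<6)|0x28=0x6E8
Byte[9]=8D: continuation. acc=(acc<<6)|0x0D=0x1BA0D
Completed: cp=U+1BA0D (starts at byte 6)
Byte[10]=D1: 2-byte lead, need 1 cont bytes. acc=0x11
Byte[11]=A9: continuation. acc=(acc<<6)|0x29=0x469
Completed: cp=U+0469 (starts at byte 10)

Answer: 0 4 6 10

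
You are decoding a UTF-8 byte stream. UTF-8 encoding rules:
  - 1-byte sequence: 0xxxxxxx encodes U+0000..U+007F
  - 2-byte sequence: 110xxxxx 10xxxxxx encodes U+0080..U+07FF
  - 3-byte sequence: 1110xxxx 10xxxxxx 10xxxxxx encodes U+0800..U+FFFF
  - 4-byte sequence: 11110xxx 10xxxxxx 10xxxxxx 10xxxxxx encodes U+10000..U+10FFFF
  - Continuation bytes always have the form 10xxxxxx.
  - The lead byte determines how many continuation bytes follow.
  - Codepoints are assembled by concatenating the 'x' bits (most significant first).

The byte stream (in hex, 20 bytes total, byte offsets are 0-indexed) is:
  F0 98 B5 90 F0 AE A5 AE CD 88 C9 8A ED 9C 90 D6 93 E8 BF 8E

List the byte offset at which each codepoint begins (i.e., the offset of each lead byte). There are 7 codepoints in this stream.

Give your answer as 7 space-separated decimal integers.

Byte[0]=F0: 4-byte lead, need 3 cont bytes. acc=0x0
Byte[1]=98: continuation. acc=(acc<<6)|0x18=0x18
Byte[2]=B5: continuation. acc=(acc<<6)|0x35=0x635
Byte[3]=90: continuation. acc=(acc<<6)|0x10=0x18D50
Completed: cp=U+18D50 (starts at byte 0)
Byte[4]=F0: 4-byte lead, need 3 cont bytes. acc=0x0
Byte[5]=AE: continuation. acc=(acc<<6)|0x2E=0x2E
Byte[6]=A5: continuation. acc=(acc<<6)|0x25=0xBA5
Byte[7]=AE: continuation. acc=(acc<<6)|0x2E=0x2E96E
Completed: cp=U+2E96E (starts at byte 4)
Byte[8]=CD: 2-byte lead, need 1 cont bytes. acc=0xD
Byte[9]=88: continuation. acc=(acc<<6)|0x08=0x348
Completed: cp=U+0348 (starts at byte 8)
Byte[10]=C9: 2-byte lead, need 1 cont bytes. acc=0x9
Byte[11]=8A: continuation. acc=(acc<<6)|0x0A=0x24A
Completed: cp=U+024A (starts at byte 10)
Byte[12]=ED: 3-byte lead, need 2 cont bytes. acc=0xD
Byte[13]=9C: continuation. acc=(acc<<6)|0x1C=0x35C
Byte[14]=90: continuation. acc=(acc<<6)|0x10=0xD710
Completed: cp=U+D710 (starts at byte 12)
Byte[15]=D6: 2-byte lead, need 1 cont bytes. acc=0x16
Byte[16]=93: continuation. acc=(acc<<6)|0x13=0x593
Completed: cp=U+0593 (starts at byte 15)
Byte[17]=E8: 3-byte lead, need 2 cont bytes. acc=0x8
Byte[18]=BF: continuation. acc=(acc<<6)|0x3F=0x23F
Byte[19]=8E: continuation. acc=(acc<<6)|0x0E=0x8FCE
Completed: cp=U+8FCE (starts at byte 17)

Answer: 0 4 8 10 12 15 17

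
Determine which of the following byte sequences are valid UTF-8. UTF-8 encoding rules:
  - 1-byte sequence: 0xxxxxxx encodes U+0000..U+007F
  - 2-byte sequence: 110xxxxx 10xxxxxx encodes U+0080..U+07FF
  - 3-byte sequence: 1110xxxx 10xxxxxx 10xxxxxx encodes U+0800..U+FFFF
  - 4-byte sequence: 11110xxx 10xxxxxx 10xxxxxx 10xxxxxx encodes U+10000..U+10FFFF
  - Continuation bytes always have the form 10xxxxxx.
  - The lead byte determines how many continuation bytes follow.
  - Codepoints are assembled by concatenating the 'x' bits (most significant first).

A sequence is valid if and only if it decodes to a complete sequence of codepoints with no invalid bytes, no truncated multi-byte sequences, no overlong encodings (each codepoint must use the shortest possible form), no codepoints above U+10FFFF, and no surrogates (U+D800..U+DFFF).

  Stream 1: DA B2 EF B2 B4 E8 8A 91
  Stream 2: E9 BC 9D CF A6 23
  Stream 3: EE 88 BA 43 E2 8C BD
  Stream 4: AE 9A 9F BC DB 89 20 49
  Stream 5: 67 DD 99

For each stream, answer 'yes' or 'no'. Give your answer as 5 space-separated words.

Stream 1: decodes cleanly. VALID
Stream 2: decodes cleanly. VALID
Stream 3: decodes cleanly. VALID
Stream 4: error at byte offset 0. INVALID
Stream 5: decodes cleanly. VALID

Answer: yes yes yes no yes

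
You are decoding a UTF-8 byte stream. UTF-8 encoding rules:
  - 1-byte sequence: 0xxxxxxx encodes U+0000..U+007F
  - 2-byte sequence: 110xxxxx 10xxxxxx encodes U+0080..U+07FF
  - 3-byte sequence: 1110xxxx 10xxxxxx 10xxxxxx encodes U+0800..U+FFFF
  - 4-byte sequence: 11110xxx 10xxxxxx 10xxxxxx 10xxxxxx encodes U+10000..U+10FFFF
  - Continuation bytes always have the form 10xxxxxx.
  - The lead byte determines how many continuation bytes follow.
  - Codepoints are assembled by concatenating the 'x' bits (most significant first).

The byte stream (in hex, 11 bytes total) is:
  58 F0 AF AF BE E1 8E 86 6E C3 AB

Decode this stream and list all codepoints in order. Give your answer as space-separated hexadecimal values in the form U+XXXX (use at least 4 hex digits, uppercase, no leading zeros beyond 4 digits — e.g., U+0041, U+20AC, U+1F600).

Byte[0]=58: 1-byte ASCII. cp=U+0058
Byte[1]=F0: 4-byte lead, need 3 cont bytes. acc=0x0
Byte[2]=AF: continuation. acc=(acc<<6)|0x2F=0x2F
Byte[3]=AF: continuation. acc=(acc<<6)|0x2F=0xBEF
Byte[4]=BE: continuation. acc=(acc<<6)|0x3E=0x2FBFE
Completed: cp=U+2FBFE (starts at byte 1)
Byte[5]=E1: 3-byte lead, need 2 cont bytes. acc=0x1
Byte[6]=8E: continuation. acc=(acc<<6)|0x0E=0x4E
Byte[7]=86: continuation. acc=(acc<<6)|0x06=0x1386
Completed: cp=U+1386 (starts at byte 5)
Byte[8]=6E: 1-byte ASCII. cp=U+006E
Byte[9]=C3: 2-byte lead, need 1 cont bytes. acc=0x3
Byte[10]=AB: continuation. acc=(acc<<6)|0x2B=0xEB
Completed: cp=U+00EB (starts at byte 9)

Answer: U+0058 U+2FBFE U+1386 U+006E U+00EB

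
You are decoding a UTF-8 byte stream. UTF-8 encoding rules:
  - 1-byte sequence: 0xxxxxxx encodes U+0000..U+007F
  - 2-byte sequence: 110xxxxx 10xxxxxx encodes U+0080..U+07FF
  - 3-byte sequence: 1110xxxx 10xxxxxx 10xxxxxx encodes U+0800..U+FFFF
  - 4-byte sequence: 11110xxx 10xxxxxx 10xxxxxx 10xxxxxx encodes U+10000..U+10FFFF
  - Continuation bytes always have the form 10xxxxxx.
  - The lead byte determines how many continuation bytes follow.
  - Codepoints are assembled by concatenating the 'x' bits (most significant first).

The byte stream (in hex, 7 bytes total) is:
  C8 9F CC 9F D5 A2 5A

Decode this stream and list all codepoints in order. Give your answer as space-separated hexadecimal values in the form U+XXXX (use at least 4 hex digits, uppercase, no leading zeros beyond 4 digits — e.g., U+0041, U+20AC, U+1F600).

Byte[0]=C8: 2-byte lead, need 1 cont bytes. acc=0x8
Byte[1]=9F: continuation. acc=(acc<<6)|0x1F=0x21F
Completed: cp=U+021F (starts at byte 0)
Byte[2]=CC: 2-byte lead, need 1 cont bytes. acc=0xC
Byte[3]=9F: continuation. acc=(acc<<6)|0x1F=0x31F
Completed: cp=U+031F (starts at byte 2)
Byte[4]=D5: 2-byte lead, need 1 cont bytes. acc=0x15
Byte[5]=A2: continuation. acc=(acc<<6)|0x22=0x562
Completed: cp=U+0562 (starts at byte 4)
Byte[6]=5A: 1-byte ASCII. cp=U+005A

Answer: U+021F U+031F U+0562 U+005A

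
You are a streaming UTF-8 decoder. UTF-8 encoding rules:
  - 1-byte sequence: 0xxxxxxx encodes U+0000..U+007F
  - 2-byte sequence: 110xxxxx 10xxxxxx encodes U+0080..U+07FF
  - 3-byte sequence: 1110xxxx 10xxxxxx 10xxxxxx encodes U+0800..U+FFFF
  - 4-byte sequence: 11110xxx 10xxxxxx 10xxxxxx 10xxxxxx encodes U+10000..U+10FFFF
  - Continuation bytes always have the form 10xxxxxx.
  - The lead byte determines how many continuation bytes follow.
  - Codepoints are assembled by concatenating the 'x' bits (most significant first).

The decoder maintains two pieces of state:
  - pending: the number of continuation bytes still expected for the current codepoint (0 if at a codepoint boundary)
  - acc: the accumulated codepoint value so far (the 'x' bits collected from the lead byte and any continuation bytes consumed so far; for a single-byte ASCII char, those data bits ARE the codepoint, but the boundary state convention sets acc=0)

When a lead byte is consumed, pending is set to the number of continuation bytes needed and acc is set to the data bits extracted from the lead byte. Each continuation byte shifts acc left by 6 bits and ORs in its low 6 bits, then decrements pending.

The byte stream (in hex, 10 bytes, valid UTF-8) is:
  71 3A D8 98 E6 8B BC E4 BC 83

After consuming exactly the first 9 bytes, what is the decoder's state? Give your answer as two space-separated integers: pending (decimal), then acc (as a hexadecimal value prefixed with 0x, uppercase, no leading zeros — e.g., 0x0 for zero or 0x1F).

Answer: 1 0x13C

Derivation:
Byte[0]=71: 1-byte. pending=0, acc=0x0
Byte[1]=3A: 1-byte. pending=0, acc=0x0
Byte[2]=D8: 2-byte lead. pending=1, acc=0x18
Byte[3]=98: continuation. acc=(acc<<6)|0x18=0x618, pending=0
Byte[4]=E6: 3-byte lead. pending=2, acc=0x6
Byte[5]=8B: continuation. acc=(acc<<6)|0x0B=0x18B, pending=1
Byte[6]=BC: continuation. acc=(acc<<6)|0x3C=0x62FC, pending=0
Byte[7]=E4: 3-byte lead. pending=2, acc=0x4
Byte[8]=BC: continuation. acc=(acc<<6)|0x3C=0x13C, pending=1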